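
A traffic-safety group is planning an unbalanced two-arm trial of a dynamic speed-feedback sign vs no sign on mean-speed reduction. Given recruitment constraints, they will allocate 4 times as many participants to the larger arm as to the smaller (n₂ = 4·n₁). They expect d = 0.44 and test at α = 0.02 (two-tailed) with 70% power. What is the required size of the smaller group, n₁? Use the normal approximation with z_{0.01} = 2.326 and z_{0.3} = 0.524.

With allocation ratio k = n₂/n₁ = 4, Var(x̄₁−x̄₂) = σ²(1/n₁ + 1/(k·n₁)) = σ²·(k+1)/(k·n₁).
So n₁ = (1 + 1/k)·((z_{α/2} + z_β)/d)² = 1.250 × (2.850/0.44)².
n₁ = 1.250 × 41.96 = 52.4.
Round up: n₁ = 53, giving n₂ = 4 × 53 = 212.

n₁ = 53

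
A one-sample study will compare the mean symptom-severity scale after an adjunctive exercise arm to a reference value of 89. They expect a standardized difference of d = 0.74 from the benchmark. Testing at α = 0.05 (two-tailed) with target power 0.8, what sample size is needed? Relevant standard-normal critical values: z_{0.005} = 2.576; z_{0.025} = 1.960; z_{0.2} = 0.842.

For a one-sample test: n = ((z_{α/2} + z_β) / d)².
z_{α/2} + z_β = 1.960 + 0.842 = 2.802.
n = (2.802 / 0.74)² = 3.786² = 14.34.
Round up.

n = 15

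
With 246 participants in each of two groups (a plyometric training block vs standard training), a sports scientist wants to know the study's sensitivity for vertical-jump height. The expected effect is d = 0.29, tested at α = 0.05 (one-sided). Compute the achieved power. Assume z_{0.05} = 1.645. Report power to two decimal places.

For two equal groups, power = Φ(d·√(n/2) − z_{α}).
d·√(n/2) = 0.29 × √(246/2) = 0.29 × 11.091 = 3.216.
z_β = 3.216 − 1.645 = 1.571.
Power = Φ(1.571) = 0.942.

power ≈ 0.94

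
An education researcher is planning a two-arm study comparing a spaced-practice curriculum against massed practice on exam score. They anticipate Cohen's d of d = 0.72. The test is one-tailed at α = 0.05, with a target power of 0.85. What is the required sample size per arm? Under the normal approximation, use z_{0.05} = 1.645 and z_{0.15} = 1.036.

n = 28 per group

For two independent groups with equal n: n = 2·((z_{α} + z_β) / d)².
z_{α} + z_β = 1.645 + 1.036 = 2.681.
n = 2 × (2.681 / 0.72)² = 2 × 3.724² = 2 × 13.87 = 27.7.
Round up to the next whole participant.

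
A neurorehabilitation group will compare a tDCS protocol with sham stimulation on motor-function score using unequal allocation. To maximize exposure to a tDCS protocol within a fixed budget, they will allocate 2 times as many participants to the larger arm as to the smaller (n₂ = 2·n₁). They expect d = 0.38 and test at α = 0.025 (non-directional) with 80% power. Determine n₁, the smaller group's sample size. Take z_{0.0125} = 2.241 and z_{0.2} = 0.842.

With allocation ratio k = n₂/n₁ = 2, Var(x̄₁−x̄₂) = σ²(1/n₁ + 1/(k·n₁)) = σ²·(k+1)/(k·n₁).
So n₁ = (1 + 1/k)·((z_{α/2} + z_β)/d)² = 1.500 × (3.083/0.38)².
n₁ = 1.500 × 65.82 = 98.7.
Round up: n₁ = 99, giving n₂ = 2 × 99 = 198.

n₁ = 99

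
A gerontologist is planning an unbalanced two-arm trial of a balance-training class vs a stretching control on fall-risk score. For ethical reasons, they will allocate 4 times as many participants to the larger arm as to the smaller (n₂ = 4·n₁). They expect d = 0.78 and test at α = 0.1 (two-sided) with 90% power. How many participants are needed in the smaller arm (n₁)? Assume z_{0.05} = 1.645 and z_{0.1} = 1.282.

With allocation ratio k = n₂/n₁ = 4, Var(x̄₁−x̄₂) = σ²(1/n₁ + 1/(k·n₁)) = σ²·(k+1)/(k·n₁).
So n₁ = (1 + 1/k)·((z_{α/2} + z_β)/d)² = 1.250 × (2.927/0.78)².
n₁ = 1.250 × 14.08 = 17.6.
Round up: n₁ = 18, giving n₂ = 4 × 18 = 72.

n₁ = 18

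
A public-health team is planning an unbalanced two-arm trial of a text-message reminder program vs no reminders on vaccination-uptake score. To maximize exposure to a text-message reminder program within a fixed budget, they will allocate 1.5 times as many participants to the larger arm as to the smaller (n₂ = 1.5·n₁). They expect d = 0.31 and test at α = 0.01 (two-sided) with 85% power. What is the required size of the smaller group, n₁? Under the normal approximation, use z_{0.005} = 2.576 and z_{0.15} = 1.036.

n₁ = 227

With allocation ratio k = n₂/n₁ = 1.5, Var(x̄₁−x̄₂) = σ²(1/n₁ + 1/(k·n₁)) = σ²·(k+1)/(k·n₁).
So n₁ = (1 + 1/k)·((z_{α/2} + z_β)/d)² = 1.667 × (3.612/0.31)².
n₁ = 1.667 × 135.76 = 226.3.
Round up: n₁ = 227, giving n₂ = ⌈1.5 × 227⌉ = ⌈340.5⌉ = 341.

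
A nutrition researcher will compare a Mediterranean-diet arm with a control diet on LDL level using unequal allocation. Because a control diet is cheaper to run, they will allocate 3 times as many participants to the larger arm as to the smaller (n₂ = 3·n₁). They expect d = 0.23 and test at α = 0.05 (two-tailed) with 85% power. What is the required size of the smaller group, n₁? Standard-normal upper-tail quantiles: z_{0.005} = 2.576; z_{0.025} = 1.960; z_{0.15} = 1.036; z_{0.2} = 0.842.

With allocation ratio k = n₂/n₁ = 3, Var(x̄₁−x̄₂) = σ²(1/n₁ + 1/(k·n₁)) = σ²·(k+1)/(k·n₁).
So n₁ = (1 + 1/k)·((z_{α/2} + z_β)/d)² = 1.333 × (2.996/0.23)².
n₁ = 1.333 × 169.68 = 226.2.
Round up: n₁ = 227, giving n₂ = 3 × 227 = 681.

n₁ = 227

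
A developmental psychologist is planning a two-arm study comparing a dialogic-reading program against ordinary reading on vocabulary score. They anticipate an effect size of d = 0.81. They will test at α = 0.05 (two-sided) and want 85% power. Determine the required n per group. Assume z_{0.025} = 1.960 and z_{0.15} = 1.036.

n = 28 per group

For two independent groups with equal n: n = 2·((z_{α/2} + z_β) / d)².
z_{α/2} + z_β = 1.960 + 1.036 = 2.996.
n = 2 × (2.996 / 0.81)² = 2 × 3.699² = 2 × 13.68 = 27.4.
Round up to the next whole participant.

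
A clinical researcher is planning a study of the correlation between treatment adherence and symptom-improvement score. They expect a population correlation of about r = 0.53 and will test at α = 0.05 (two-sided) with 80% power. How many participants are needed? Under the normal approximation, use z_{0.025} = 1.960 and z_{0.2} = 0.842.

Fisher's z: C = ½·ln((1+r)/(1−r)) = ½·ln(3.2553) = 0.5901.
n = ((z_{α/2} + z_β)/C)² + 3.
(1.960 + 0.842) / 0.5901 = 2.802 / 0.5901 = 4.748.
n = 4.748² + 3 = 22.55 + 3 = 25.5.
Round up.

n = 26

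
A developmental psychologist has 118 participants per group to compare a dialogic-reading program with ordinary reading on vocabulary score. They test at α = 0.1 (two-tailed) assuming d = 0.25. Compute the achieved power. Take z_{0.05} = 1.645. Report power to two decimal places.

power ≈ 0.61

For two equal groups, power = Φ(d·√(n/2) − z_{α/2}).
d·√(n/2) = 0.25 × √(118/2) = 0.25 × 7.681 = 1.920.
z_β = 1.920 − 1.645 = 0.275.
Power = Φ(0.275) = 0.608.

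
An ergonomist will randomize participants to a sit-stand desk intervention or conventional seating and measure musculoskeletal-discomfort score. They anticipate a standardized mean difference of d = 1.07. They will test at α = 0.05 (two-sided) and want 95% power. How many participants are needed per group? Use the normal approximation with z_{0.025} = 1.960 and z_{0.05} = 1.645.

For two independent groups with equal n: n = 2·((z_{α/2} + z_β) / d)².
z_{α/2} + z_β = 1.960 + 1.645 = 3.605.
n = 2 × (3.605 / 1.07)² = 2 × 3.369² = 2 × 11.35 = 22.7.
Round up to the next whole participant.

n = 23 per group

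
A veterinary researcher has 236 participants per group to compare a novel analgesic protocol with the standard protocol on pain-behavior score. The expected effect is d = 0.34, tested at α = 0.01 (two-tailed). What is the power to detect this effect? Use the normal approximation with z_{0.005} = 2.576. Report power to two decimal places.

power ≈ 0.87

For two equal groups, power = Φ(d·√(n/2) − z_{α/2}).
d·√(n/2) = 0.34 × √(236/2) = 0.34 × 10.863 = 3.693.
z_β = 3.693 − 2.576 = 1.117.
Power = Φ(1.117) = 0.868.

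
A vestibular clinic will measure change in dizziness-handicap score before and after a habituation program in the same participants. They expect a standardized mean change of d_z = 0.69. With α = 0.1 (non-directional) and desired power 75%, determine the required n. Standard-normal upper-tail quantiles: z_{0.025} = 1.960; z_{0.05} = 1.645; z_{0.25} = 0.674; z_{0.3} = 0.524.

For a paired (one-sample on differences) test: n = ((z_{α/2} + z_β) / d)².
z_{α/2} + z_β = 1.645 + 0.674 = 2.319.
n = (2.319 / 0.69)² = 3.361² = 11.30.
Round up.

n = 12 pairs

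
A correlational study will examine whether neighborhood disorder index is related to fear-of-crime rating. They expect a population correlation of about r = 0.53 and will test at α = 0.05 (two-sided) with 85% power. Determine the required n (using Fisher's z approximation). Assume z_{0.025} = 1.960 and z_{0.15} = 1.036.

n = 29

Fisher's z: C = ½·ln((1+r)/(1−r)) = ½·ln(3.2553) = 0.5901.
n = ((z_{α/2} + z_β)/C)² + 3.
(1.960 + 1.036) / 0.5901 = 2.996 / 0.5901 = 5.077.
n = 5.077² + 3 = 25.78 + 3 = 28.8.
Round up.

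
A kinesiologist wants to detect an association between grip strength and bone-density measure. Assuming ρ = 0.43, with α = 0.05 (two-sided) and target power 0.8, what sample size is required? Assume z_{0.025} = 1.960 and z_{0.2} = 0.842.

Fisher's z: C = ½·ln((1+r)/(1−r)) = ½·ln(2.5088) = 0.4599.
n = ((z_{α/2} + z_β)/C)² + 3.
(1.960 + 0.842) / 0.4599 = 2.802 / 0.4599 = 6.093.
n = 6.093² + 3 = 37.12 + 3 = 40.1.
Round up.

n = 41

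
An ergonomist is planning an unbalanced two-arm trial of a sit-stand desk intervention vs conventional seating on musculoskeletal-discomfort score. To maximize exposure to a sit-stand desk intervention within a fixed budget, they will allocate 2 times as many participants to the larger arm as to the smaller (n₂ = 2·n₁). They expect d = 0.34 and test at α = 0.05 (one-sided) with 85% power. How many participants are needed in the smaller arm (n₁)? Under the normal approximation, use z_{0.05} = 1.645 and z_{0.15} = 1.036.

With allocation ratio k = n₂/n₁ = 2, Var(x̄₁−x̄₂) = σ²(1/n₁ + 1/(k·n₁)) = σ²·(k+1)/(k·n₁).
So n₁ = (1 + 1/k)·((z_{α} + z_β)/d)² = 1.500 × (2.681/0.34)².
n₁ = 1.500 × 62.18 = 93.3.
Round up: n₁ = 94, giving n₂ = 2 × 94 = 188.

n₁ = 94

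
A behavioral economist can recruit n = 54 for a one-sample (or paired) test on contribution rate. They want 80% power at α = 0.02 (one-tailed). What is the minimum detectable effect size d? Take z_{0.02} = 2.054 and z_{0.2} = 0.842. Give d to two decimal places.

d_min ≈ 0.39

For a single sample (or paired design) of n = 54: d_min = (z_{α} + z_β)/√n.
z-sum = 2.054 + 0.842 = 2.896.
d_min = 2.896 / √54 = 2.896 / 7.348 = 0.394.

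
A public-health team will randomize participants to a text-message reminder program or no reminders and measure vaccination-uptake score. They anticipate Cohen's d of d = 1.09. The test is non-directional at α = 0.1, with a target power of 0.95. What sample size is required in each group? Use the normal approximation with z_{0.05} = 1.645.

n = 19 per group

For two independent groups with equal n: n = 2·((z_{α/2} + z_β) / d)².
z_{α/2} + z_β = 1.645 + 1.645 = 3.290.
n = 2 × (3.290 / 1.09)² = 2 × 3.018² = 2 × 9.11 = 18.2.
Round up to the next whole participant.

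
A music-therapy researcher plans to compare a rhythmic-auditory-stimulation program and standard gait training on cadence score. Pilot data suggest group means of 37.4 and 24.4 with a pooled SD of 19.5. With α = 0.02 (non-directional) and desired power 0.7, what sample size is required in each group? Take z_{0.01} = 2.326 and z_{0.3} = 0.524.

Cohen's d = |M₁ − M₂| / SD_pooled = |37.4 − 24.4| / 19.5 = 13.0 / 19.5 = 0.667.
For two independent groups with equal n: n = 2·((z_{α/2} + z_β) / d)².
z_{α/2} + z_β = 2.326 + 0.524 = 2.850.
n = 2 × (2.850 / 0.667)² = 2 × 4.273² = 2 × 18.26 = 36.5.
Round up to the next whole participant.

n = 37 per group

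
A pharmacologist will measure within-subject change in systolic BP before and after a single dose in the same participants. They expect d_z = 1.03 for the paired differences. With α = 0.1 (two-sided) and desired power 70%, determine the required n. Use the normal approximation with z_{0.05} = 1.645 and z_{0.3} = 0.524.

For a paired (one-sample on differences) test: n = ((z_{α/2} + z_β) / d)².
z_{α/2} + z_β = 1.645 + 0.524 = 2.169.
n = (2.169 / 1.03)² = 2.106² = 4.43.
Round up.

n = 5 pairs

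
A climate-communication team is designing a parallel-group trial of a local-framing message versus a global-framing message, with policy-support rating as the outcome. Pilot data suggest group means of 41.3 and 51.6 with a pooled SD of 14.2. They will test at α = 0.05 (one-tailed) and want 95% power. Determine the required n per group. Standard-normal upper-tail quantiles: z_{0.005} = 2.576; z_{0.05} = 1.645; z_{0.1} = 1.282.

n = 42 per group

Cohen's d = |M₁ − M₂| / SD_pooled = |41.3 − 51.6| / 14.2 = 10.3 / 14.2 = 0.725.
For two independent groups with equal n: n = 2·((z_{α} + z_β) / d)².
z_{α} + z_β = 1.645 + 1.645 = 3.290.
n = 2 × (3.290 / 0.725)² = 2 × 4.538² = 2 × 20.59 = 41.2.
Round up to the next whole participant.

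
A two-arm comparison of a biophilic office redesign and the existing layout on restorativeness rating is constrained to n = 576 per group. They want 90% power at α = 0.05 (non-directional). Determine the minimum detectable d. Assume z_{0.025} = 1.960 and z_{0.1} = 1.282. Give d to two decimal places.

For two independent groups of n = 576 each: d_min = (z_{α/2} + z_β)·√(2/n).
z-sum = 1.960 + 1.282 = 3.242.
d_min = 3.242 × √(2/576) = 3.242 × 0.0589 = 0.191.

d_min ≈ 0.19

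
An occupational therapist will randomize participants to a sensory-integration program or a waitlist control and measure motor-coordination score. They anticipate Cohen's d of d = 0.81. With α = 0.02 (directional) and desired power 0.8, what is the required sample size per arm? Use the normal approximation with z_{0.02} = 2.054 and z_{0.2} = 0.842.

n = 26 per group

For two independent groups with equal n: n = 2·((z_{α} + z_β) / d)².
z_{α} + z_β = 2.054 + 0.842 = 2.896.
n = 2 × (2.896 / 0.81)² = 2 × 3.575² = 2 × 12.78 = 25.6.
Round up to the next whole participant.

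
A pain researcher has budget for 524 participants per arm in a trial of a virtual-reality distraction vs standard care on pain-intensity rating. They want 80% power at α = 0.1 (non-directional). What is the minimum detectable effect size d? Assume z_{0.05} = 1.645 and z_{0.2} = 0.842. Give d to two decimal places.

d_min ≈ 0.15

For two independent groups of n = 524 each: d_min = (z_{α/2} + z_β)·√(2/n).
z-sum = 1.645 + 0.842 = 2.487.
d_min = 2.487 × √(2/524) = 2.487 × 0.0618 = 0.154.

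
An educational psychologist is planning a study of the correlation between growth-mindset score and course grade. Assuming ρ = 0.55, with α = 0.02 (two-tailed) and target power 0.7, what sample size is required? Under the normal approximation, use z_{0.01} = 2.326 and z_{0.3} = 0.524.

Fisher's z: C = ½·ln((1+r)/(1−r)) = ½·ln(3.4444) = 0.6184.
n = ((z_{α/2} + z_β)/C)² + 3.
(2.326 + 0.524) / 0.6184 = 2.850 / 0.6184 = 4.609.
n = 4.609² + 3 = 21.24 + 3 = 24.2.
Round up.

n = 25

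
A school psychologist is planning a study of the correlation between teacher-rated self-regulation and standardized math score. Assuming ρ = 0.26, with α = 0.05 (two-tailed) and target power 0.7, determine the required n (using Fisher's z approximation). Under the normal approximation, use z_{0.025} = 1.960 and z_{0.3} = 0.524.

Fisher's z: C = ½·ln((1+r)/(1−r)) = ½·ln(1.7027) = 0.2661.
n = ((z_{α/2} + z_β)/C)² + 3.
(1.960 + 0.524) / 0.2661 = 2.484 / 0.2661 = 9.335.
n = 9.335² + 3 = 87.14 + 3 = 90.1.
Round up.

n = 91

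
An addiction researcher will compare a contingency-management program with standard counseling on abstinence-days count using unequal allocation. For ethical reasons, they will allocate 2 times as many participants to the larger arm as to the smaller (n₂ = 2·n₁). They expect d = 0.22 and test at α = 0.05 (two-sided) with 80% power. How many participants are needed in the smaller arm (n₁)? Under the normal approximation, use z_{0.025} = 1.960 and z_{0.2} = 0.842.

n₁ = 244

With allocation ratio k = n₂/n₁ = 2, Var(x̄₁−x̄₂) = σ²(1/n₁ + 1/(k·n₁)) = σ²·(k+1)/(k·n₁).
So n₁ = (1 + 1/k)·((z_{α/2} + z_β)/d)² = 1.500 × (2.802/0.22)².
n₁ = 1.500 × 162.21 = 243.3.
Round up: n₁ = 244, giving n₂ = 2 × 244 = 488.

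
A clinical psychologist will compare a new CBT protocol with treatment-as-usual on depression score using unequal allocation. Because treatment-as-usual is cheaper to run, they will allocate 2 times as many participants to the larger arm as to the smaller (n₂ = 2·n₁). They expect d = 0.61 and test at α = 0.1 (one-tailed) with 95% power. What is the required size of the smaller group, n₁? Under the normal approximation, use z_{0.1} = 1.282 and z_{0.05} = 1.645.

With allocation ratio k = n₂/n₁ = 2, Var(x̄₁−x̄₂) = σ²(1/n₁ + 1/(k·n₁)) = σ²·(k+1)/(k·n₁).
So n₁ = (1 + 1/k)·((z_{α} + z_β)/d)² = 1.500 × (2.927/0.61)².
n₁ = 1.500 × 23.02 = 34.5.
Round up: n₁ = 35, giving n₂ = 2 × 35 = 70.

n₁ = 35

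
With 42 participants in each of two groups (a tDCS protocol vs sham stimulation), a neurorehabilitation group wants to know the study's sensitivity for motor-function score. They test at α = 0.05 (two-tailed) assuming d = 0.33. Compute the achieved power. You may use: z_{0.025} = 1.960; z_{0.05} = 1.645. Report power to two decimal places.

power ≈ 0.33

For two equal groups, power = Φ(d·√(n/2) − z_{α/2}).
d·√(n/2) = 0.33 × √(42/2) = 0.33 × 4.583 = 1.512.
z_β = 1.512 − 1.960 = -0.448.
Power = Φ(-0.448) = 0.327.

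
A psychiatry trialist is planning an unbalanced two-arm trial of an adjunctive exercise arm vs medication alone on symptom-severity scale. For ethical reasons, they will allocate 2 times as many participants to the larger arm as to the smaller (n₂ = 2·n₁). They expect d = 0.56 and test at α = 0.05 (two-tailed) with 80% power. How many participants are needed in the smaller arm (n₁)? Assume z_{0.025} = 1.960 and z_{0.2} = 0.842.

n₁ = 38

With allocation ratio k = n₂/n₁ = 2, Var(x̄₁−x̄₂) = σ²(1/n₁ + 1/(k·n₁)) = σ²·(k+1)/(k·n₁).
So n₁ = (1 + 1/k)·((z_{α/2} + z_β)/d)² = 1.500 × (2.802/0.56)².
n₁ = 1.500 × 25.04 = 37.6.
Round up: n₁ = 38, giving n₂ = 2 × 38 = 76.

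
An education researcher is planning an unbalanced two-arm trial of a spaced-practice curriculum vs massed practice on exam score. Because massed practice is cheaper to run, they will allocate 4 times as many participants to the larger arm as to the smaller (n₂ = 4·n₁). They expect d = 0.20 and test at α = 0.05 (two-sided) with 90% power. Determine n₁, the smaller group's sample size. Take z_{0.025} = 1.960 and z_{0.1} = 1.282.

n₁ = 329

With allocation ratio k = n₂/n₁ = 4, Var(x̄₁−x̄₂) = σ²(1/n₁ + 1/(k·n₁)) = σ²·(k+1)/(k·n₁).
So n₁ = (1 + 1/k)·((z_{α/2} + z_β)/d)² = 1.250 × (3.242/0.20)².
n₁ = 1.250 × 262.76 = 328.5.
Round up: n₁ = 329, giving n₂ = 4 × 329 = 1316.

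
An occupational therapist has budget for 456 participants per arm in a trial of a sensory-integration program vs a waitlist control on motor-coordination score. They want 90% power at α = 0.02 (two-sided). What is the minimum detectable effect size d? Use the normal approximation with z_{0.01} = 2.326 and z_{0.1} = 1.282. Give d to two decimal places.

For two independent groups of n = 456 each: d_min = (z_{α/2} + z_β)·√(2/n).
z-sum = 2.326 + 1.282 = 3.608.
d_min = 3.608 × √(2/456) = 3.608 × 0.0662 = 0.239.

d_min ≈ 0.24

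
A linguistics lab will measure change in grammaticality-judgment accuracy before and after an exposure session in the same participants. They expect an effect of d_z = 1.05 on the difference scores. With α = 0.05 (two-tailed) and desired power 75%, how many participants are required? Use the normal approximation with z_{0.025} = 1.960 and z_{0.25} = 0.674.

n = 7 pairs

For a paired (one-sample on differences) test: n = ((z_{α/2} + z_β) / d)².
z_{α/2} + z_β = 1.960 + 0.674 = 2.634.
n = (2.634 / 1.05)² = 2.509² = 6.29.
Round up.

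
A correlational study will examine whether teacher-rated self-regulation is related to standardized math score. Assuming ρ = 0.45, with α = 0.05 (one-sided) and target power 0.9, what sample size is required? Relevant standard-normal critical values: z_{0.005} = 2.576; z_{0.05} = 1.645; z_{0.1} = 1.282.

Fisher's z: C = ½·ln((1+r)/(1−r)) = ½·ln(2.6364) = 0.4847.
n = ((z_{α} + z_β)/C)² + 3.
(1.645 + 1.282) / 0.4847 = 2.927 / 0.4847 = 6.039.
n = 6.039² + 3 = 36.47 + 3 = 39.5.
Round up.

n = 40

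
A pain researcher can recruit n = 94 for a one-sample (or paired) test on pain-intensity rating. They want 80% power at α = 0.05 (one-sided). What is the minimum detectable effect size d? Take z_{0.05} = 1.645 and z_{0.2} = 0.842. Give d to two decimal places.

d_min ≈ 0.26

For a single sample (or paired design) of n = 94: d_min = (z_{α} + z_β)/√n.
z-sum = 1.645 + 0.842 = 2.487.
d_min = 2.487 / √94 = 2.487 / 9.695 = 0.257.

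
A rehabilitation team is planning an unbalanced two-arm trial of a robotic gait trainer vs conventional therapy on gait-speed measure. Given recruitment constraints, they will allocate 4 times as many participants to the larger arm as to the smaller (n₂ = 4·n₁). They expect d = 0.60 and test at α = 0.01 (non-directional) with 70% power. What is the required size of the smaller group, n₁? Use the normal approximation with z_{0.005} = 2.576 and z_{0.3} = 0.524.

n₁ = 34

With allocation ratio k = n₂/n₁ = 4, Var(x̄₁−x̄₂) = σ²(1/n₁ + 1/(k·n₁)) = σ²·(k+1)/(k·n₁).
So n₁ = (1 + 1/k)·((z_{α/2} + z_β)/d)² = 1.250 × (3.100/0.60)².
n₁ = 1.250 × 26.69 = 33.4.
Round up: n₁ = 34, giving n₂ = 4 × 34 = 136.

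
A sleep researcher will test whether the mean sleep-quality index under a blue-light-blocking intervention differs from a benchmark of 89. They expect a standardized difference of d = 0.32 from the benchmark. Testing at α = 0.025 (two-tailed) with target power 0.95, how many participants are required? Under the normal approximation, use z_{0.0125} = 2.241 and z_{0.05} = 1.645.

For a one-sample test: n = ((z_{α/2} + z_β) / d)².
z_{α/2} + z_β = 2.241 + 1.645 = 3.886.
n = (3.886 / 0.32)² = 12.144² = 147.47.
Round up.

n = 148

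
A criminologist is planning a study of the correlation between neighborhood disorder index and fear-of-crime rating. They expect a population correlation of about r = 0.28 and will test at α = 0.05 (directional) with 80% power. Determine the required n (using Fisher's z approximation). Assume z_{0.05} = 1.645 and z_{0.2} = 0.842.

n = 78

Fisher's z: C = ½·ln((1+r)/(1−r)) = ½·ln(1.7778) = 0.2877.
n = ((z_{α} + z_β)/C)² + 3.
(1.645 + 0.842) / 0.2877 = 2.487 / 0.2877 = 8.644.
n = 8.644² + 3 = 74.73 + 3 = 77.7.
Round up.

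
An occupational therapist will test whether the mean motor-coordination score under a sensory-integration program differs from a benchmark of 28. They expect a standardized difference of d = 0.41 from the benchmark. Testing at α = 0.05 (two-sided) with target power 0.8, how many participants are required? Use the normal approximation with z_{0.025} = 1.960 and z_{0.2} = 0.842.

For a one-sample test: n = ((z_{α/2} + z_β) / d)².
z_{α/2} + z_β = 1.960 + 0.842 = 2.802.
n = (2.802 / 0.41)² = 6.834² = 46.71.
Round up.

n = 47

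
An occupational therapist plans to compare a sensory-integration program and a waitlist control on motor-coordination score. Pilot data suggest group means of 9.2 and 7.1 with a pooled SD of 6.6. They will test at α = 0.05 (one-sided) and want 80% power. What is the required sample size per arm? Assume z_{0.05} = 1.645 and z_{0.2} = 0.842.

Cohen's d = |M₁ − M₂| / SD_pooled = |9.2 − 7.1| / 6.6 = 2.1 / 6.6 = 0.318.
For two independent groups with equal n: n = 2·((z_{α} + z_β) / d)².
z_{α} + z_β = 1.645 + 0.842 = 2.487.
n = 2 × (2.487 / 0.318)² = 2 × 7.821² = 2 × 61.16 = 122.3.
Round up to the next whole participant.

n = 123 per group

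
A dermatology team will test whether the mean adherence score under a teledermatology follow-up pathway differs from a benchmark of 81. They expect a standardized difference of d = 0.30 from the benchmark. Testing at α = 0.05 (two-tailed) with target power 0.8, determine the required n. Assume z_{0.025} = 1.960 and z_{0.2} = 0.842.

n = 88

For a one-sample test: n = ((z_{α/2} + z_β) / d)².
z_{α/2} + z_β = 1.960 + 0.842 = 2.802.
n = (2.802 / 0.30)² = 9.340² = 87.24.
Round up.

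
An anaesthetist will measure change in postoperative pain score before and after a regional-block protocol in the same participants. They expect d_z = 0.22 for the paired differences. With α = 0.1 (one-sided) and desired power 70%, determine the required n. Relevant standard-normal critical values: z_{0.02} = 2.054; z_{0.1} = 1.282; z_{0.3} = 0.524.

n = 68 pairs

For a paired (one-sample on differences) test: n = ((z_{α} + z_β) / d)².
z_{α} + z_β = 1.282 + 0.524 = 1.806.
n = (1.806 / 0.22)² = 8.209² = 67.39.
Round up.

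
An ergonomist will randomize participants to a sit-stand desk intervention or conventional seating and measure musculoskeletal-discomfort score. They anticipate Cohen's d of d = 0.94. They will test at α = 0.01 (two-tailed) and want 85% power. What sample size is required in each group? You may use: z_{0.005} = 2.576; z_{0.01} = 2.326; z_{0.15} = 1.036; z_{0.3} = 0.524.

n = 30 per group

For two independent groups with equal n: n = 2·((z_{α/2} + z_β) / d)².
z_{α/2} + z_β = 2.576 + 1.036 = 3.612.
n = 2 × (3.612 / 0.94)² = 2 × 3.843² = 2 × 14.77 = 29.5.
Round up to the next whole participant.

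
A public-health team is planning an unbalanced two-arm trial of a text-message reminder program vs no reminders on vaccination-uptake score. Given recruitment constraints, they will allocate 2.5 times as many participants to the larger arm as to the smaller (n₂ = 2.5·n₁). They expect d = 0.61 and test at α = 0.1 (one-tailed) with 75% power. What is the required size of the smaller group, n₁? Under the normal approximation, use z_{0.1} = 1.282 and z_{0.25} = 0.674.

With allocation ratio k = n₂/n₁ = 2.5, Var(x̄₁−x̄₂) = σ²(1/n₁ + 1/(k·n₁)) = σ²·(k+1)/(k·n₁).
So n₁ = (1 + 1/k)·((z_{α} + z_β)/d)² = 1.400 × (1.956/0.61)².
n₁ = 1.400 × 10.28 = 14.4.
Round up: n₁ = 15, giving n₂ = ⌈2.5 × 15⌉ = ⌈37.5⌉ = 38.

n₁ = 15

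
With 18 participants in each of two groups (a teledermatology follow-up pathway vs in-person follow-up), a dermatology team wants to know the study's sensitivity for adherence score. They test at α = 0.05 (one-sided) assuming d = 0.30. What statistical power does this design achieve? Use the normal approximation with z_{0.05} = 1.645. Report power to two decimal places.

power ≈ 0.23

For two equal groups, power = Φ(d·√(n/2) − z_{α}).
d·√(n/2) = 0.30 × √(18/2) = 0.30 × 3.000 = 0.900.
z_β = 0.900 − 1.645 = -0.745.
Power = Φ(-0.745) = 0.228.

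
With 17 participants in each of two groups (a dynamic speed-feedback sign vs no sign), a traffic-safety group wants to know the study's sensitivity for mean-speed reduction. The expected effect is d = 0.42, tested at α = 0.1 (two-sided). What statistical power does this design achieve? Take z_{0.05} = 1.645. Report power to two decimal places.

power ≈ 0.34

For two equal groups, power = Φ(d·√(n/2) − z_{α/2}).
d·√(n/2) = 0.42 × √(17/2) = 0.42 × 2.915 = 1.224.
z_β = 1.224 − 1.645 = -0.421.
Power = Φ(-0.421) = 0.337.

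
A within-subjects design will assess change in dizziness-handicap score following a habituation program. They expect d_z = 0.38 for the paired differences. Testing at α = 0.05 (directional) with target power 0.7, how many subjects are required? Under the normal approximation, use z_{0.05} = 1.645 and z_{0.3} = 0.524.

For a paired (one-sample on differences) test: n = ((z_{α} + z_β) / d)².
z_{α} + z_β = 1.645 + 0.524 = 2.169.
n = (2.169 / 0.38)² = 5.708² = 32.58.
Round up.

n = 33 pairs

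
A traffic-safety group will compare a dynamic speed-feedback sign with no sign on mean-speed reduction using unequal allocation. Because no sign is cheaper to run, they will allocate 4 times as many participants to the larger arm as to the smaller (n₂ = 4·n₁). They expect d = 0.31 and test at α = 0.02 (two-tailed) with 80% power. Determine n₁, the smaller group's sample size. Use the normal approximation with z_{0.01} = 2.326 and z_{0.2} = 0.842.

n₁ = 131

With allocation ratio k = n₂/n₁ = 4, Var(x̄₁−x̄₂) = σ²(1/n₁ + 1/(k·n₁)) = σ²·(k+1)/(k·n₁).
So n₁ = (1 + 1/k)·((z_{α/2} + z_β)/d)² = 1.250 × (3.168/0.31)².
n₁ = 1.250 × 104.44 = 130.5.
Round up: n₁ = 131, giving n₂ = 4 × 131 = 524.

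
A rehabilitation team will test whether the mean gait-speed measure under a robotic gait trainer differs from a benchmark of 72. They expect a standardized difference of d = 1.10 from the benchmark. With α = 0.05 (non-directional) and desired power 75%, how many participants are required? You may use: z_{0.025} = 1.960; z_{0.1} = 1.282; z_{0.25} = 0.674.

n = 6

For a one-sample test: n = ((z_{α/2} + z_β) / d)².
z_{α/2} + z_β = 1.960 + 0.674 = 2.634.
n = (2.634 / 1.10)² = 2.395² = 5.73.
Round up.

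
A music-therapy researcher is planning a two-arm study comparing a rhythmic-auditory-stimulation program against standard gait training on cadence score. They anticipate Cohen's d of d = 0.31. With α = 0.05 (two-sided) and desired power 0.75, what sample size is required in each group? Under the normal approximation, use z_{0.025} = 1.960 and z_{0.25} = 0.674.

For two independent groups with equal n: n = 2·((z_{α/2} + z_β) / d)².
z_{α/2} + z_β = 1.960 + 0.674 = 2.634.
n = 2 × (2.634 / 0.31)² = 2 × 8.497² = 2 × 72.20 = 144.4.
Round up to the next whole participant.

n = 145 per group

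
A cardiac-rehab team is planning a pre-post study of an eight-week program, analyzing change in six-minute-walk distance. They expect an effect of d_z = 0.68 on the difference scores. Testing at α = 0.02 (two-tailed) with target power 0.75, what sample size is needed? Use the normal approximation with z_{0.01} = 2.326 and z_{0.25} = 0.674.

n = 20 pairs

For a paired (one-sample on differences) test: n = ((z_{α/2} + z_β) / d)².
z_{α/2} + z_β = 2.326 + 0.674 = 3.000.
n = (3.000 / 0.68)² = 4.412² = 19.46.
Round up.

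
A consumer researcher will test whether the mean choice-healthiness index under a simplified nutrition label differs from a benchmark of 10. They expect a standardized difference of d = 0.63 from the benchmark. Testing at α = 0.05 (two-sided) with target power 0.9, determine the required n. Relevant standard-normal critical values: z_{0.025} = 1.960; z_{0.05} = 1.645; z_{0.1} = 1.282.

For a one-sample test: n = ((z_{α/2} + z_β) / d)².
z_{α/2} + z_β = 1.960 + 1.282 = 3.242.
n = (3.242 / 0.63)² = 5.146² = 26.48.
Round up.

n = 27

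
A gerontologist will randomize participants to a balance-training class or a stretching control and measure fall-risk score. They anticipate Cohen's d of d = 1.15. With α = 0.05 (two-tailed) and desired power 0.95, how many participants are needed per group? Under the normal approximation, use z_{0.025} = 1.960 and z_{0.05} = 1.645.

For two independent groups with equal n: n = 2·((z_{α/2} + z_β) / d)².
z_{α/2} + z_β = 1.960 + 1.645 = 3.605.
n = 2 × (3.605 / 1.15)² = 2 × 3.135² = 2 × 9.83 = 19.7.
Round up to the next whole participant.

n = 20 per group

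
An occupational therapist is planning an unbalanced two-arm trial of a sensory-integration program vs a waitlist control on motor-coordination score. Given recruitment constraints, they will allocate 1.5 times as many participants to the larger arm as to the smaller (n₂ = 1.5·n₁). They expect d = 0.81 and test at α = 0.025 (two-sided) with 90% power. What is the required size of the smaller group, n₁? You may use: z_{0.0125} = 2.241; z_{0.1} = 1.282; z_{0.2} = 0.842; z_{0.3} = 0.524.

With allocation ratio k = n₂/n₁ = 1.5, Var(x̄₁−x̄₂) = σ²(1/n₁ + 1/(k·n₁)) = σ²·(k+1)/(k·n₁).
So n₁ = (1 + 1/k)·((z_{α/2} + z_β)/d)² = 1.667 × (3.523/0.81)².
n₁ = 1.667 × 18.92 = 31.5.
Round up: n₁ = 32, giving n₂ = 1.5 × 32 = 48.

n₁ = 32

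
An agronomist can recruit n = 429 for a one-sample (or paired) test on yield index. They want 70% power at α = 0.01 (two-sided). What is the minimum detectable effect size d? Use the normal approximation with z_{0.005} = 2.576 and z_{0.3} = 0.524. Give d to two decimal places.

For a single sample (or paired design) of n = 429: d_min = (z_{α/2} + z_β)/√n.
z-sum = 2.576 + 0.524 = 3.100.
d_min = 3.100 / √429 = 3.100 / 20.712 = 0.150.

d_min ≈ 0.15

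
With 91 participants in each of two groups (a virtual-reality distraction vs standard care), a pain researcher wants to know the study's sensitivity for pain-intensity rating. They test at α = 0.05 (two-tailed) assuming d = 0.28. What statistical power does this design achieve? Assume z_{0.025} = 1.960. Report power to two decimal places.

For two equal groups, power = Φ(d·√(n/2) − z_{α/2}).
d·√(n/2) = 0.28 × √(91/2) = 0.28 × 6.745 = 1.889.
z_β = 1.889 − 1.960 = -0.071.
Power = Φ(-0.071) = 0.472.

power ≈ 0.47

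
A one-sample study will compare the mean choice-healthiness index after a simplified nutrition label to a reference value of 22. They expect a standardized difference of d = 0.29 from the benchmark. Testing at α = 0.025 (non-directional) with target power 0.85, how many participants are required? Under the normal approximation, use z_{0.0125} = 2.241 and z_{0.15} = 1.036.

n = 128

For a one-sample test: n = ((z_{α/2} + z_β) / d)².
z_{α/2} + z_β = 2.241 + 1.036 = 3.277.
n = (3.277 / 0.29)² = 11.300² = 127.69.
Round up.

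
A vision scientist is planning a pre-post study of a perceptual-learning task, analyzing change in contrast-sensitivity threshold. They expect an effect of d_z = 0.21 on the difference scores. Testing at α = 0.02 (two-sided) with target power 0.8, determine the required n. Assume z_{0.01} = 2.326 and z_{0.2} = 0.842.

n = 228 pairs

For a paired (one-sample on differences) test: n = ((z_{α/2} + z_β) / d)².
z_{α/2} + z_β = 2.326 + 0.842 = 3.168.
n = (3.168 / 0.21)² = 15.086² = 227.58.
Round up.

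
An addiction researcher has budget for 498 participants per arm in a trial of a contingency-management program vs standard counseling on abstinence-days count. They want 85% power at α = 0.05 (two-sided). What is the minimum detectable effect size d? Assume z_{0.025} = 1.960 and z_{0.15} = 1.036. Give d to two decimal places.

For two independent groups of n = 498 each: d_min = (z_{α/2} + z_β)·√(2/n).
z-sum = 1.960 + 1.036 = 2.996.
d_min = 2.996 × √(2/498) = 2.996 × 0.0634 = 0.190.

d_min ≈ 0.19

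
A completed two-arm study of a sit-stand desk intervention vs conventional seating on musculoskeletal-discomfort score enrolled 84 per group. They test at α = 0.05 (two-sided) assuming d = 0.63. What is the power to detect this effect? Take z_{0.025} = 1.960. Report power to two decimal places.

power ≈ 0.98

For two equal groups, power = Φ(d·√(n/2) − z_{α/2}).
d·√(n/2) = 0.63 × √(84/2) = 0.63 × 6.481 = 4.083.
z_β = 4.083 − 1.960 = 2.123.
Power = Φ(2.123) = 0.983.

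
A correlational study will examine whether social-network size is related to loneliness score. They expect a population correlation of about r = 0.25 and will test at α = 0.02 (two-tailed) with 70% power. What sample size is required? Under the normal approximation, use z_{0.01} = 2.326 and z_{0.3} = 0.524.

n = 128

Fisher's z: C = ½·ln((1+r)/(1−r)) = ½·ln(1.6667) = 0.2554.
n = ((z_{α/2} + z_β)/C)² + 3.
(2.326 + 0.524) / 0.2554 = 2.850 / 0.2554 = 11.159.
n = 11.159² + 3 = 124.52 + 3 = 127.5.
Round up.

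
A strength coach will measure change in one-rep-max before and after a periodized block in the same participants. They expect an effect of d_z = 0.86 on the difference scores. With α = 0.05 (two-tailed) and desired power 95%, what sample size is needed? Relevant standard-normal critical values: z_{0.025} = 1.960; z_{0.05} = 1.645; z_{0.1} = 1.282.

n = 18 pairs

For a paired (one-sample on differences) test: n = ((z_{α/2} + z_β) / d)².
z_{α/2} + z_β = 1.960 + 1.645 = 3.605.
n = (3.605 / 0.86)² = 4.192² = 17.57.
Round up.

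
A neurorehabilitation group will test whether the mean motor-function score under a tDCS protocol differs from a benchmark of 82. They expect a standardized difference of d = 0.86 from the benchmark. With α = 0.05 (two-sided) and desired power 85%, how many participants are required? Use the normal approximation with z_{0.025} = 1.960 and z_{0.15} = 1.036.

n = 13

For a one-sample test: n = ((z_{α/2} + z_β) / d)².
z_{α/2} + z_β = 1.960 + 1.036 = 2.996.
n = (2.996 / 0.86)² = 3.484² = 12.14.
Round up.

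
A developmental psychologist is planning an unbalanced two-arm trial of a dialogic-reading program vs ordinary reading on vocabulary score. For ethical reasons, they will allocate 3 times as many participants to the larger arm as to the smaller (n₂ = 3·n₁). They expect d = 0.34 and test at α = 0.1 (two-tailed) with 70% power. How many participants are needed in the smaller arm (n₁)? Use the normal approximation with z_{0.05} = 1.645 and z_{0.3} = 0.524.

n₁ = 55

With allocation ratio k = n₂/n₁ = 3, Var(x̄₁−x̄₂) = σ²(1/n₁ + 1/(k·n₁)) = σ²·(k+1)/(k·n₁).
So n₁ = (1 + 1/k)·((z_{α/2} + z_β)/d)² = 1.333 × (2.169/0.34)².
n₁ = 1.333 × 40.70 = 54.3.
Round up: n₁ = 55, giving n₂ = 3 × 55 = 165.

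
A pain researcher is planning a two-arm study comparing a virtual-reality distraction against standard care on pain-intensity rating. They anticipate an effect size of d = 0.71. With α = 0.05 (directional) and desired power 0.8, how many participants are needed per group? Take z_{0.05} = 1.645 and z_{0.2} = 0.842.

For two independent groups with equal n: n = 2·((z_{α} + z_β) / d)².
z_{α} + z_β = 1.645 + 0.842 = 2.487.
n = 2 × (2.487 / 0.71)² = 2 × 3.503² = 2 × 12.27 = 24.5.
Round up to the next whole participant.

n = 25 per group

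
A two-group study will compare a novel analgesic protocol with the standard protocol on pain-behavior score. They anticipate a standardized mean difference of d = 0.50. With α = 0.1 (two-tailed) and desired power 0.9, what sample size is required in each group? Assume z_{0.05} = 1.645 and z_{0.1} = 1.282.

n = 69 per group

For two independent groups with equal n: n = 2·((z_{α/2} + z_β) / d)².
z_{α/2} + z_β = 1.645 + 1.282 = 2.927.
n = 2 × (2.927 / 0.50)² = 2 × 5.854² = 2 × 34.27 = 68.5.
Round up to the next whole participant.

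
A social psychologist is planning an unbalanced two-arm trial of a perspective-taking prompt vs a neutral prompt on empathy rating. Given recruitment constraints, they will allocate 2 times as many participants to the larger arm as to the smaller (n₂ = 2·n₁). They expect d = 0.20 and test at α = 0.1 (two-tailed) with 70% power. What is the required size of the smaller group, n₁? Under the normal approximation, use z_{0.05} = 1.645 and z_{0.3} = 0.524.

n₁ = 177

With allocation ratio k = n₂/n₁ = 2, Var(x̄₁−x̄₂) = σ²(1/n₁ + 1/(k·n₁)) = σ²·(k+1)/(k·n₁).
So n₁ = (1 + 1/k)·((z_{α/2} + z_β)/d)² = 1.500 × (2.169/0.20)².
n₁ = 1.500 × 117.61 = 176.4.
Round up: n₁ = 177, giving n₂ = 2 × 177 = 354.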